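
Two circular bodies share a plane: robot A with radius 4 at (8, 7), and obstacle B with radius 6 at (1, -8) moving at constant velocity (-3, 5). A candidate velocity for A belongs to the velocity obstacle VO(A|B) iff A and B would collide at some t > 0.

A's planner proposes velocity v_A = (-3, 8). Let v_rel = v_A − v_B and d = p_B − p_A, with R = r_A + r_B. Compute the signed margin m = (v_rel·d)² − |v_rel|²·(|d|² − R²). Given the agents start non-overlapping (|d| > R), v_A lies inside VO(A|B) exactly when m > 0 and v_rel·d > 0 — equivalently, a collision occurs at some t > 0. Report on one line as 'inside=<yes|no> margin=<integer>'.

d = (-7, -15),  |d|² = 274;  R = 4+6 = 10,  c = 274−10² = 174
v_rel = (0, 3),  |v_rel|² = 9;  v_rel·d = (0)·(-7) + (3)·(-15) = -45
9·t² + 90·t + 174 = 0  ⇒  m = (-45)² − 9·174 = 459
m = 459 > 0,  v_rel·d = -45 < 0  ⇒  outside

inside=no margin=459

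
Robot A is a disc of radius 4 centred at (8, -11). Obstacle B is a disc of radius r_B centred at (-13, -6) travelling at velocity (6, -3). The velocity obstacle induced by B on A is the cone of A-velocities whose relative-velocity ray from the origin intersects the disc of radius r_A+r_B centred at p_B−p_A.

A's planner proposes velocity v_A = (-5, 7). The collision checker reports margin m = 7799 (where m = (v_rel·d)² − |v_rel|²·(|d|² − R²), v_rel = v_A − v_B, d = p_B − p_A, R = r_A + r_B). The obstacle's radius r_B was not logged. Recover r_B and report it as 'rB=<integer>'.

m = 7799
d = (-21, 5);  v_rel = (-11, 10),  |v_rel|² = 221
v_rel×d = (-11)·(5) − (10)·(-21) = 155
since m = R²·221 − 155²:  R² = (24025 + 7799) / 221 = 144
R = √144 = 12  ⇒  r_B = 12 − 4 = 8

rB=8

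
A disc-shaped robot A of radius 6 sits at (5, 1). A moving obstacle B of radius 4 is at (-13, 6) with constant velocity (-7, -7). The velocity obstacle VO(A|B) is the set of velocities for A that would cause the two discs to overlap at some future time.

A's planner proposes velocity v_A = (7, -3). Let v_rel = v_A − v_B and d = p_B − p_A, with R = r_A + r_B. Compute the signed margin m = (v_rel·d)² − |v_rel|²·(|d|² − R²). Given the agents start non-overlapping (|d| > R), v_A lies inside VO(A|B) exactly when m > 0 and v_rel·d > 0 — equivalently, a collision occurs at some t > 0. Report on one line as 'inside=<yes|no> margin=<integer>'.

d = (-18, 5),  |d|² = 349;  R = 6+4 = 10,  c = 349−10² = 249
v_rel = (14, 4),  |v_rel|² = 212;  v_rel·d = (14)·(-18) + (4)·(5) = -232
212·t² + 464·t + 249 = 0  ⇒  m = (-232)² − 212·249 = 1036
m = 1036 > 0,  v_rel·d = -232 < 0  ⇒  outside

inside=no margin=1036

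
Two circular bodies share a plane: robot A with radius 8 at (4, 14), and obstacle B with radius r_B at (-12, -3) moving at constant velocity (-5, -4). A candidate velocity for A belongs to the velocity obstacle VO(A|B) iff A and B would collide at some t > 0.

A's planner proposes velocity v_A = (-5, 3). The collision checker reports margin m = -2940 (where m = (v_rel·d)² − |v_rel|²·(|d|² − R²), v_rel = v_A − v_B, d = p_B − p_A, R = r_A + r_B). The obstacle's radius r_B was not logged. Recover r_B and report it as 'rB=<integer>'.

m = -2940
d = (-16, -17);  v_rel = (0, 7),  |v_rel|² = 49
v_rel×d = (0)·(-17) − (7)·(-16) = 112
since m = R²·49 − 112²:  R² = (12544 + -2940) / 49 = 196
R = √196 = 14  ⇒  r_B = 14 − 8 = 6

rB=6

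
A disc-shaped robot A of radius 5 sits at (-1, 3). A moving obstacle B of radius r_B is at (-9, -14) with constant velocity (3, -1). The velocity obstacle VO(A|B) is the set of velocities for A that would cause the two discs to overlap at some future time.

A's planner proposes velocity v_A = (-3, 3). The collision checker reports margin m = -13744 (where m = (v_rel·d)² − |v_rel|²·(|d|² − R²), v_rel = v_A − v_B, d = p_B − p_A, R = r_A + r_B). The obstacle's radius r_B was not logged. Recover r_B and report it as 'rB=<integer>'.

m = -13744
d = (-8, -17);  v_rel = (-6, 4),  |v_rel|² = 52
v_rel×d = (-6)·(-17) − (4)·(-8) = 134
since m = R²·52 − 134²:  R² = (17956 + -13744) / 52 = 81
R = √81 = 9  ⇒  r_B = 9 − 5 = 4

rB=4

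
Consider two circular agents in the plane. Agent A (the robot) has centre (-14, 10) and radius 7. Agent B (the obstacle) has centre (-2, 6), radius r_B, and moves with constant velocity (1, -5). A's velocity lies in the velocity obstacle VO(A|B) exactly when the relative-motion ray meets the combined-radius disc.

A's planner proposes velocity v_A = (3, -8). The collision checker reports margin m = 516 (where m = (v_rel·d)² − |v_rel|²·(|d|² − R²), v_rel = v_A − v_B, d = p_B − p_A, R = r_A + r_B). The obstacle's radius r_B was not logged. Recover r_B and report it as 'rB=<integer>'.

m = 516
d = (12, -4);  v_rel = (2, -3),  |v_rel|² = 13
v_rel×d = (2)·(-4) − (-3)·(12) = 28
since m = R²·13 − 28²:  R² = (784 + 516) / 13 = 100
R = √100 = 10  ⇒  r_B = 10 − 7 = 3

rB=3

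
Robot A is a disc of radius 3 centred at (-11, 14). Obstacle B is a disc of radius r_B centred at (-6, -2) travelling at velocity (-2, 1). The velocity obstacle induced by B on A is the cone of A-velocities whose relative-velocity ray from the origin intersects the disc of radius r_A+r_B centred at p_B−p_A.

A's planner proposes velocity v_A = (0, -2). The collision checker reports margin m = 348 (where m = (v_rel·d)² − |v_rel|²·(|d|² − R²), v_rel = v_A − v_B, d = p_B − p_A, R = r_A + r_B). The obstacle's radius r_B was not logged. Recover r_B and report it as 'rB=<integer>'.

m = 348
d = (5, -16);  v_rel = (2, -3),  |v_rel|² = 13
v_rel×d = (2)·(-16) − (-3)·(5) = -17
since m = R²·13 − (-17)²:  R² = (289 + 348) / 13 = 49
R = √49 = 7  ⇒  r_B = 7 − 3 = 4

rB=4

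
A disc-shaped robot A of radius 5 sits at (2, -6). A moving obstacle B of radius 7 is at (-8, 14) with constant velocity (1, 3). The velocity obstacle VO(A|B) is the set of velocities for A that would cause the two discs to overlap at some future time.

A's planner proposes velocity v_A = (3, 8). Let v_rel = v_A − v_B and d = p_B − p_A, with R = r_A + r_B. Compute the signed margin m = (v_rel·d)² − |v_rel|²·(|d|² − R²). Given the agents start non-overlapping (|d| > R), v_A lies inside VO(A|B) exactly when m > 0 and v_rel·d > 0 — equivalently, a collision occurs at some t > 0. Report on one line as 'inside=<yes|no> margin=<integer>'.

d = (-10, 20),  |d|² = 500;  R = 5+7 = 12,  c = 500−12² = 356
v_rel = (2, 5),  |v_rel|² = 29;  v_rel·d = (2)·(-10) + (5)·(20) = 80
29·t² − 160·t + 356 = 0  ⇒  m = 80² − 29·356 = -3924
m = -3924 < 0,  v_rel·d = 80 > 0  ⇒  outside

inside=no margin=-3924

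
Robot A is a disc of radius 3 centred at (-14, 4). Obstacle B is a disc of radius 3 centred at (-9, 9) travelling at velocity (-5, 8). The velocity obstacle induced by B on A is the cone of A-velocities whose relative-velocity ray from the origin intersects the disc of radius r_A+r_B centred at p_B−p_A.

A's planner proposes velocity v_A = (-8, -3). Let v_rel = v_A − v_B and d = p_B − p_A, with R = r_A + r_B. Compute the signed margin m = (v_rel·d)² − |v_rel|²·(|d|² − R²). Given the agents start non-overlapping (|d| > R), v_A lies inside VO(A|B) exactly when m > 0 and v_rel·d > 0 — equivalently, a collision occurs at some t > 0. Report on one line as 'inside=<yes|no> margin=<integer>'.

d = (5, 5),  |d|² = 50;  R = 3+3 = 6,  c = 50−6² = 14
v_rel = (-3, -11),  |v_rel|² = 130;  v_rel·d = (-3)·(5) + (-11)·(5) = -70
130·t² + 140·t + 14 = 0  ⇒  m = (-70)² − 130·14 = 3080
m = 3080 > 0,  v_rel·d = -70 < 0  ⇒  outside

inside=no margin=3080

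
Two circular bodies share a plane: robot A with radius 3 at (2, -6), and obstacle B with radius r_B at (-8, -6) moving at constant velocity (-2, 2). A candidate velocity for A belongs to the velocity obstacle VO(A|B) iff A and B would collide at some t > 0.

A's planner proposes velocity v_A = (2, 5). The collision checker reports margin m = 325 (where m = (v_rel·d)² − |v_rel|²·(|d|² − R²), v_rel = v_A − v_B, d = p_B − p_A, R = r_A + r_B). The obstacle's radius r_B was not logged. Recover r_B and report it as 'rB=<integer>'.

m = 325
d = (-10, 0);  v_rel = (4, 3),  |v_rel|² = 25
v_rel×d = (4)·(0) − (3)·(-10) = 30
since m = R²·25 − 30²:  R² = (900 + 325) / 25 = 49
R = √49 = 7  ⇒  r_B = 7 − 3 = 4

rB=4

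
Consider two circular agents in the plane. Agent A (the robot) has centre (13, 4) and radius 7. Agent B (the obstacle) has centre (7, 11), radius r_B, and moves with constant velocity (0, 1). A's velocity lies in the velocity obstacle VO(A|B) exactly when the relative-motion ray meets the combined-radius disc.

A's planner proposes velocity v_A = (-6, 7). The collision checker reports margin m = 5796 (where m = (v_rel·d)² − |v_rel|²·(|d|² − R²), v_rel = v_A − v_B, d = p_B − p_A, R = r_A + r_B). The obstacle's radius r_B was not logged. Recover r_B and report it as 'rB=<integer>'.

m = 5796
d = (-6, 7);  v_rel = (-6, 6),  |v_rel|² = 72
v_rel×d = (-6)·(7) − (6)·(-6) = -6
since m = R²·72 − (-6)²:  R² = (36 + 5796) / 72 = 81
R = √81 = 9  ⇒  r_B = 9 − 7 = 2

rB=2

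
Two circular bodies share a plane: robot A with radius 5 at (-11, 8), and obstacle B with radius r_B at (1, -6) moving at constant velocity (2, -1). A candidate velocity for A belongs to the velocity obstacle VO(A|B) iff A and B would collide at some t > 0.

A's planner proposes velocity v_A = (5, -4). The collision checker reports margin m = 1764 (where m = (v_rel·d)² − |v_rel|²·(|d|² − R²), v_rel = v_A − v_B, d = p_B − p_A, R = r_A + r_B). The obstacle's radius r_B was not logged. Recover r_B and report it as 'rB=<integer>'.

m = 1764
d = (12, -14);  v_rel = (3, -3),  |v_rel|² = 18
v_rel×d = (3)·(-14) − (-3)·(12) = -6
since m = R²·18 − (-6)²:  R² = (36 + 1764) / 18 = 100
R = √100 = 10  ⇒  r_B = 10 − 5 = 5

rB=5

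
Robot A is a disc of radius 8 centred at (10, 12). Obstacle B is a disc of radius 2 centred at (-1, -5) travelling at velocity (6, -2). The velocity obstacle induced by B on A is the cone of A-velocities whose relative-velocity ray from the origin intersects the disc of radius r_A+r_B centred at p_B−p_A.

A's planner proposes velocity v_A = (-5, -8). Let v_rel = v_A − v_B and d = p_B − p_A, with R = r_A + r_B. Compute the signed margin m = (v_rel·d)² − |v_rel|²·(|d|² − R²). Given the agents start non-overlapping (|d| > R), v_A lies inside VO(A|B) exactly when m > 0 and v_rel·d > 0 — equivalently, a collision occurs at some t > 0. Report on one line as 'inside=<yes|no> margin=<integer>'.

d = (-11, -17),  |d|² = 410;  R = 8+2 = 10,  c = 410−10² = 310
v_rel = (-11, -6),  |v_rel|² = 157;  v_rel·d = (-11)·(-11) + (-6)·(-17) = 223
157·t² − 446·t + 310 = 0  ⇒  m = 223² − 157·310 = 1059
m = 1059 > 0,  v_rel·d = 223 > 0  ⇒  inside

inside=yes margin=1059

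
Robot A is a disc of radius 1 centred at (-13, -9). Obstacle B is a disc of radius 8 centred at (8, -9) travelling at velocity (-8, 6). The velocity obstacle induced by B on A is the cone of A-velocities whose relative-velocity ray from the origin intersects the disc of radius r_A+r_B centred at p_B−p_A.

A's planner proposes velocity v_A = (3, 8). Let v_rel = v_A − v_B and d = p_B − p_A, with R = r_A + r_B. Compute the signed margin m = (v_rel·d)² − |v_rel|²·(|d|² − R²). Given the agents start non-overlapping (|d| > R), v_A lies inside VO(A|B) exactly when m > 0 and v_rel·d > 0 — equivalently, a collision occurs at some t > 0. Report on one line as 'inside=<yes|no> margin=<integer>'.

d = (21, 0),  |d|² = 441;  R = 1+8 = 9,  c = 441−9² = 360
v_rel = (11, 2),  |v_rel|² = 125;  v_rel·d = (11)·(21) + (2)·(0) = 231
125·t² − 462·t + 360 = 0  ⇒  m = 231² − 125·360 = 8361
m = 8361 > 0,  v_rel·d = 231 > 0  ⇒  inside

inside=yes margin=8361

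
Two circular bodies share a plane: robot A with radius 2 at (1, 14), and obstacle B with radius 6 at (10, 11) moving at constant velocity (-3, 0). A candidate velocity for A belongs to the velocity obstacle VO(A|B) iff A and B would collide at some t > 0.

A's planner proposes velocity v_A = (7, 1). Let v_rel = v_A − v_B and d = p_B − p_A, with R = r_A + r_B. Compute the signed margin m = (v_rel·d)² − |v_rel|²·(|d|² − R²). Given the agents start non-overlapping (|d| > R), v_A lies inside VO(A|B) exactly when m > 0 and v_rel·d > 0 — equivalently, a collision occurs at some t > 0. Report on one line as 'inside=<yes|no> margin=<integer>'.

d = (9, -3),  |d|² = 90;  R = 2+6 = 8,  c = 90−8² = 26
v_rel = (10, 1),  |v_rel|² = 101;  v_rel·d = (10)·(9) + (1)·(-3) = 87
101·t² − 174·t + 26 = 0  ⇒  m = 87² − 101·26 = 4943
m = 4943 > 0,  v_rel·d = 87 > 0  ⇒  inside

inside=yes margin=4943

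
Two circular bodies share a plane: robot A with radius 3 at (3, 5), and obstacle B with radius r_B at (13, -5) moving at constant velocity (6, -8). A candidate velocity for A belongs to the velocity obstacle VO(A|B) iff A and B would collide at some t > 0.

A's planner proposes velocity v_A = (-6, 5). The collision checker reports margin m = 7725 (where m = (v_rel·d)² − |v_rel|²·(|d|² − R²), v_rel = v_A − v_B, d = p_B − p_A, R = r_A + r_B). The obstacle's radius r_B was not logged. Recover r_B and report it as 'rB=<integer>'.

m = 7725
d = (10, -10);  v_rel = (-12, 13),  |v_rel|² = 313
v_rel×d = (-12)·(-10) − (13)·(10) = -10
since m = R²·313 − (-10)²:  R² = (100 + 7725) / 313 = 25
R = √25 = 5  ⇒  r_B = 5 − 3 = 2

rB=2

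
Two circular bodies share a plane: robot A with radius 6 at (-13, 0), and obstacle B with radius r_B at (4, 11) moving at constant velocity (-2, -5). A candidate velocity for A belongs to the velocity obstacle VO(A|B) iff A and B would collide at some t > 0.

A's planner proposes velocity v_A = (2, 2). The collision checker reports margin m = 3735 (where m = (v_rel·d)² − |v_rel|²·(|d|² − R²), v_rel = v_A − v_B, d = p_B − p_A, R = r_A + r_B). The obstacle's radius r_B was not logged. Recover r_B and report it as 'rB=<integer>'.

m = 3735
d = (17, 11);  v_rel = (4, 7),  |v_rel|² = 65
v_rel×d = (4)·(11) − (7)·(17) = -75
since m = R²·65 − (-75)²:  R² = (5625 + 3735) / 65 = 144
R = √144 = 12  ⇒  r_B = 12 − 6 = 6

rB=6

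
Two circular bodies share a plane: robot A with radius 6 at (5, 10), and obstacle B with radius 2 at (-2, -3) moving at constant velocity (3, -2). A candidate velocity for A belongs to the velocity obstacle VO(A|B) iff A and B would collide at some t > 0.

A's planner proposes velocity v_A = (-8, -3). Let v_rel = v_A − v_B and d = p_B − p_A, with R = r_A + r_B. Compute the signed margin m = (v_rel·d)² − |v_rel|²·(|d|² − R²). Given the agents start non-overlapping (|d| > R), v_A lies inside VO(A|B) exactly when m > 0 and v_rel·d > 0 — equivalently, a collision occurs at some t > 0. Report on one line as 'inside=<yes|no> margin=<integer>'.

d = (-7, -13),  |d|² = 218;  R = 6+2 = 8,  c = 218−8² = 154
v_rel = (-11, -1),  |v_rel|² = 122;  v_rel·d = (-11)·(-7) + (-1)·(-13) = 90
122·t² − 180·t + 154 = 0  ⇒  m = 90² − 122·154 = -10688
m = -10688 < 0,  v_rel·d = 90 > 0  ⇒  outside

inside=no margin=-10688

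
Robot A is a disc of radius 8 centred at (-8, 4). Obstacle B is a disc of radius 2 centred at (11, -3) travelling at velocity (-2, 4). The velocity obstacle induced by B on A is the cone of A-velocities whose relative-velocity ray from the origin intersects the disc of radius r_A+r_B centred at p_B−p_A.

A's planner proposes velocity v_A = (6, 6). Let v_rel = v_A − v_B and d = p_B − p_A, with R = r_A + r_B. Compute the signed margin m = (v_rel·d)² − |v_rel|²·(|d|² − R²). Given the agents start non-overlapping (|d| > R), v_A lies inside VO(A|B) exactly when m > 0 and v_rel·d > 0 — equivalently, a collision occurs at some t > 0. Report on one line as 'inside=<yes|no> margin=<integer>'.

d = (19, -7),  |d|² = 410;  R = 8+2 = 10,  c = 410−10² = 310
v_rel = (8, 2),  |v_rel|² = 68;  v_rel·d = (8)·(19) + (2)·(-7) = 138
68·t² − 276·t + 310 = 0  ⇒  m = 138² − 68·310 = -2036
m = -2036 < 0,  v_rel·d = 138 > 0  ⇒  outside

inside=no margin=-2036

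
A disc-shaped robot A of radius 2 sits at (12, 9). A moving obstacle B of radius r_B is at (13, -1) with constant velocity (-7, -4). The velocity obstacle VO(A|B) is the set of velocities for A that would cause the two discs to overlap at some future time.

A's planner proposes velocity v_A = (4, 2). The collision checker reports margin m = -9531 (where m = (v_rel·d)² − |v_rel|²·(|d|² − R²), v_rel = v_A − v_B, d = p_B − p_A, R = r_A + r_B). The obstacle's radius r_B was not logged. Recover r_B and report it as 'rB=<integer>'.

m = -9531
d = (1, -10);  v_rel = (11, 6),  |v_rel|² = 157
v_rel×d = (11)·(-10) − (6)·(1) = -116
since m = R²·157 − (-116)²:  R² = (13456 + -9531) / 157 = 25
R = √25 = 5  ⇒  r_B = 5 − 2 = 3

rB=3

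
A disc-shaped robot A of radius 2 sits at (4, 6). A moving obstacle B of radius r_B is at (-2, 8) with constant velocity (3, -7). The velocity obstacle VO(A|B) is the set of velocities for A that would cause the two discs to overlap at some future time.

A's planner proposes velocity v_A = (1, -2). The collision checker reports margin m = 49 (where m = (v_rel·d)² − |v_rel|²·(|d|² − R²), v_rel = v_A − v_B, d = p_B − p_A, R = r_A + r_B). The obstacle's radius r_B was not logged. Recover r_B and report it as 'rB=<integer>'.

m = 49
d = (-6, 2);  v_rel = (-2, 5),  |v_rel|² = 29
v_rel×d = (-2)·(2) − (5)·(-6) = 26
since m = R²·29 − 26²:  R² = (676 + 49) / 29 = 25
R = √25 = 5  ⇒  r_B = 5 − 2 = 3

rB=3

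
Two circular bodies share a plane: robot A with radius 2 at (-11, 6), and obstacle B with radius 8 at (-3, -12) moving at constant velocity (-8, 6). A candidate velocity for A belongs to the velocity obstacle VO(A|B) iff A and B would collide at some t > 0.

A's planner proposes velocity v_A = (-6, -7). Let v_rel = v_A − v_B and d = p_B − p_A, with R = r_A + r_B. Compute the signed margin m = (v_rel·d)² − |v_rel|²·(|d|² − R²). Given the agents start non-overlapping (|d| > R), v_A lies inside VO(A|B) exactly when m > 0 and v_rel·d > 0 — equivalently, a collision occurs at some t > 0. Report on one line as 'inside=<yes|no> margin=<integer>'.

d = (8, -18),  |d|² = 388;  R = 2+8 = 10,  c = 388−10² = 288
v_rel = (2, -13),  |v_rel|² = 173;  v_rel·d = (2)·(8) + (-13)·(-18) = 250
173·t² − 500·t + 288 = 0  ⇒  m = 250² − 173·288 = 12676
m = 12676 > 0,  v_rel·d = 250 > 0  ⇒  inside

inside=yes margin=12676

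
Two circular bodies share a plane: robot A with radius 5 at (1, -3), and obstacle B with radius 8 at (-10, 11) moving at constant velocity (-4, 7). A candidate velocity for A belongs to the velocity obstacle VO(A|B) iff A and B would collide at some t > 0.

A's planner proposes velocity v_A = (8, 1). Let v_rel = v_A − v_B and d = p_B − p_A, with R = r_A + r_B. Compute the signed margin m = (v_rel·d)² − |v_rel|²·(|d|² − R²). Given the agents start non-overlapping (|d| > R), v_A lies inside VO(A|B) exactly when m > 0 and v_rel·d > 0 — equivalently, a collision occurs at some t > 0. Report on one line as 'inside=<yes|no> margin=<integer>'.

d = (-11, 14),  |d|² = 317;  R = 5+8 = 13,  c = 317−13² = 148
v_rel = (12, -6),  |v_rel|² = 180;  v_rel·d = (12)·(-11) + (-6)·(14) = -216
180·t² + 432·t + 148 = 0  ⇒  m = (-216)² − 180·148 = 20016
m = 20016 > 0,  v_rel·d = -216 < 0  ⇒  outside

inside=no margin=20016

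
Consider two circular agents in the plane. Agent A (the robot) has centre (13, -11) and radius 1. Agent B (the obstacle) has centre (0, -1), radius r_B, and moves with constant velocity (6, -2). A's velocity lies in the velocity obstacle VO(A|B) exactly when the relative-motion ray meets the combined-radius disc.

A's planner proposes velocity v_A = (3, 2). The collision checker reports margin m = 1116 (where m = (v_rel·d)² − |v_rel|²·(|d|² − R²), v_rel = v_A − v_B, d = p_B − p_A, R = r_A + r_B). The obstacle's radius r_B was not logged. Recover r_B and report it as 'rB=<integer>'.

m = 1116
d = (-13, 10);  v_rel = (-3, 4),  |v_rel|² = 25
v_rel×d = (-3)·(10) − (4)·(-13) = 22
since m = R²·25 − 22²:  R² = (484 + 1116) / 25 = 64
R = √64 = 8  ⇒  r_B = 8 − 1 = 7

rB=7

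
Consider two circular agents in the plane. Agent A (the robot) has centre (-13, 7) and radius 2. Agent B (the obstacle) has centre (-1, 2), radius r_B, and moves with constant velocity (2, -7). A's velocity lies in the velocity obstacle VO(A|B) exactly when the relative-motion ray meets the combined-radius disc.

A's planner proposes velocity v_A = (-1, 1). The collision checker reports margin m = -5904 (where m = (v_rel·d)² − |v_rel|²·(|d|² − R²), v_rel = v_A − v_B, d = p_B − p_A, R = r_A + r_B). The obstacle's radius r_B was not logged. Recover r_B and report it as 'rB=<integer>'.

m = -5904
d = (12, -5);  v_rel = (-3, 8),  |v_rel|² = 73
v_rel×d = (-3)·(-5) − (8)·(12) = -81
since m = R²·73 − (-81)²:  R² = (6561 + -5904) / 73 = 9
R = √9 = 3  ⇒  r_B = 3 − 2 = 1

rB=1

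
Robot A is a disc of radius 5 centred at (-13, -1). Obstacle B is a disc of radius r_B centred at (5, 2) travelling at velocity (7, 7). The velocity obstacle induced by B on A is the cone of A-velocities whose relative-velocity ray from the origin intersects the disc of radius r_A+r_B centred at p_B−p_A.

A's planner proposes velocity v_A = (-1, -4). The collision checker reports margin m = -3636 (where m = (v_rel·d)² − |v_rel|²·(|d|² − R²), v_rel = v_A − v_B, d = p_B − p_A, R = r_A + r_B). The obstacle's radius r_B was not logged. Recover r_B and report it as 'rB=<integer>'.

m = -3636
d = (18, 3);  v_rel = (-8, -11),  |v_rel|² = 185
v_rel×d = (-8)·(3) − (-11)·(18) = 174
since m = R²·185 − 174²:  R² = (30276 + -3636) / 185 = 144
R = √144 = 12  ⇒  r_B = 12 − 5 = 7

rB=7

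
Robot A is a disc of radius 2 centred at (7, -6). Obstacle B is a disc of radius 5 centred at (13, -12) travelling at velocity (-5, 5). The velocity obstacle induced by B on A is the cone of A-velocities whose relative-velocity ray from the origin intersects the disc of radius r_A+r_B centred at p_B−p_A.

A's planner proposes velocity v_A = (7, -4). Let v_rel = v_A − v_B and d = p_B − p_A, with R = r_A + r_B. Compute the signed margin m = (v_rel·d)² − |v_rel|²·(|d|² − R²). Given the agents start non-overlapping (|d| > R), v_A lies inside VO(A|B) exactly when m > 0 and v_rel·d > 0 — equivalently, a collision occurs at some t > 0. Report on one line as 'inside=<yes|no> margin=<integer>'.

d = (6, -6),  |d|² = 72;  R = 2+5 = 7,  c = 72−7² = 23
v_rel = (12, -9),  |v_rel|² = 225;  v_rel·d = (12)·(6) + (-9)·(-6) = 126
225·t² − 252·t + 23 = 0  ⇒  m = 126² − 225·23 = 10701
m = 10701 > 0,  v_rel·d = 126 > 0  ⇒  inside

inside=yes margin=10701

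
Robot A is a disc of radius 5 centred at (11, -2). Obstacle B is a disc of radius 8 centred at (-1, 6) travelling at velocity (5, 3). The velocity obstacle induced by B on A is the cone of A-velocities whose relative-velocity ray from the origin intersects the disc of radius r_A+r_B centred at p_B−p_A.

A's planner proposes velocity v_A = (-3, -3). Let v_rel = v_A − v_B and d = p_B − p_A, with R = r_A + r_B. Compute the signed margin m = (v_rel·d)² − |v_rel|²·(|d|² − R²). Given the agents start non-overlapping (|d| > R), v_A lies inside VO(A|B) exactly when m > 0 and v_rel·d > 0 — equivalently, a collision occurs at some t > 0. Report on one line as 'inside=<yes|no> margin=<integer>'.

d = (-12, 8),  |d|² = 208;  R = 5+8 = 13,  c = 208−13² = 39
v_rel = (-8, -6),  |v_rel|² = 100;  v_rel·d = (-8)·(-12) + (-6)·(8) = 48
100·t² − 96·t + 39 = 0  ⇒  m = 48² − 100·39 = -1596
m = -1596 < 0,  v_rel·d = 48 > 0  ⇒  outside

inside=no margin=-1596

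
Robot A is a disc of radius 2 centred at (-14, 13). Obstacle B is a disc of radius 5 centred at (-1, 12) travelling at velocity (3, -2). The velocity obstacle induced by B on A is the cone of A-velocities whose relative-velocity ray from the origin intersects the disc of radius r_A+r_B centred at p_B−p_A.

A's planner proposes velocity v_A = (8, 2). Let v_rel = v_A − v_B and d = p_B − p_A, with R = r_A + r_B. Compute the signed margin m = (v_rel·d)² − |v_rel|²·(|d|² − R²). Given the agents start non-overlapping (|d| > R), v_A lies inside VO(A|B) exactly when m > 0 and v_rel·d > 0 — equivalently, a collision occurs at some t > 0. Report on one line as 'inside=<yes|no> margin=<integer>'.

d = (13, -1),  |d|² = 170;  R = 2+5 = 7,  c = 170−7² = 121
v_rel = (5, 4),  |v_rel|² = 41;  v_rel·d = (5)·(13) + (4)·(-1) = 61
41·t² − 122·t + 121 = 0  ⇒  m = 61² − 41·121 = -1240
m = -1240 < 0,  v_rel·d = 61 > 0  ⇒  outside

inside=no margin=-1240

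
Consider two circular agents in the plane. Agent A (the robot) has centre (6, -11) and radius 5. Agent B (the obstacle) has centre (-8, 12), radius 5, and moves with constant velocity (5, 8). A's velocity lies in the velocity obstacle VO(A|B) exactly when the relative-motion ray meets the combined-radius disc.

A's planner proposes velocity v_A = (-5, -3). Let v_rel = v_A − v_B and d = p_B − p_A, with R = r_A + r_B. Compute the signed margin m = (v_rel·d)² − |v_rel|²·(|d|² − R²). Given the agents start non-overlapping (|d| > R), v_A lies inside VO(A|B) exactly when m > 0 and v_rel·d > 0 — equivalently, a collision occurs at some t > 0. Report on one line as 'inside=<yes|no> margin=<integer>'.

d = (-14, 23),  |d|² = 725;  R = 5+5 = 10,  c = 725−10² = 625
v_rel = (-10, -11),  |v_rel|² = 221;  v_rel·d = (-10)·(-14) + (-11)·(23) = -113
221·t² + 226·t + 625 = 0  ⇒  m = (-113)² − 221·625 = -125356
m = -125356 < 0,  v_rel·d = -113 < 0  ⇒  outside

inside=no margin=-125356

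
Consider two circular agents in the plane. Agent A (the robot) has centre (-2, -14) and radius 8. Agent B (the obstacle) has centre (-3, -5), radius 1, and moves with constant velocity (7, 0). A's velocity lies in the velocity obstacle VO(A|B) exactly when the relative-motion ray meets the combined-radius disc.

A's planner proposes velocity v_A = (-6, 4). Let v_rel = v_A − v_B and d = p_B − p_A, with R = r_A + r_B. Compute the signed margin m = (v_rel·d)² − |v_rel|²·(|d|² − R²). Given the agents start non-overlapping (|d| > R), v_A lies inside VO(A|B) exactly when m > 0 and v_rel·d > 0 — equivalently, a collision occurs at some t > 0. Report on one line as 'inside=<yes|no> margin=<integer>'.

d = (-1, 9),  |d|² = 82;  R = 8+1 = 9,  c = 82−9² = 1
v_rel = (-13, 4),  |v_rel|² = 185;  v_rel·d = (-13)·(-1) + (4)·(9) = 49
185·t² − 98·t + 1 = 0  ⇒  m = 49² − 185·1 = 2216
m = 2216 > 0,  v_rel·d = 49 > 0  ⇒  inside

inside=yes margin=2216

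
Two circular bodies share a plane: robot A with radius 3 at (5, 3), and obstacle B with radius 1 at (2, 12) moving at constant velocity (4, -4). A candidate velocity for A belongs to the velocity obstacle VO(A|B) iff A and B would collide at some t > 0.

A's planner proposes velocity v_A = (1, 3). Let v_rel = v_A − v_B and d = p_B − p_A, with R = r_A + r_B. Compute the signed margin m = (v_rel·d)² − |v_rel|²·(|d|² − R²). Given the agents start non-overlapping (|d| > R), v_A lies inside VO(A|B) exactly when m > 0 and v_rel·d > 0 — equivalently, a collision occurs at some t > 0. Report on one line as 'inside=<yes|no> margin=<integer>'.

d = (-3, 9),  |d|² = 90;  R = 3+1 = 4,  c = 90−4² = 74
v_rel = (-3, 7),  |v_rel|² = 58;  v_rel·d = (-3)·(-3) + (7)·(9) = 72
58·t² − 144·t + 74 = 0  ⇒  m = 72² − 58·74 = 892
m = 892 > 0,  v_rel·d = 72 > 0  ⇒  inside

inside=yes margin=892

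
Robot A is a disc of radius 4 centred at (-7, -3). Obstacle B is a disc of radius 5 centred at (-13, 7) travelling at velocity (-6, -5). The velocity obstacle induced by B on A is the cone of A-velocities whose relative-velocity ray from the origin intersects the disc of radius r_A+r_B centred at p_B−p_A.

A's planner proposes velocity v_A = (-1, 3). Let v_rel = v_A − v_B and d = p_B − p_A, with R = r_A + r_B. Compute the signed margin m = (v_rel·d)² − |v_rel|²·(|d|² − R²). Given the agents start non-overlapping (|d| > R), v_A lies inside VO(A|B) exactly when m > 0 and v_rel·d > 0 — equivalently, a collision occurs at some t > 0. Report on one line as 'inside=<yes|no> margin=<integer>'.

d = (-6, 10),  |d|² = 136;  R = 4+5 = 9,  c = 136−9² = 55
v_rel = (5, 8),  |v_rel|² = 89;  v_rel·d = (5)·(-6) + (8)·(10) = 50
89·t² − 100·t + 55 = 0  ⇒  m = 50² − 89·55 = -2395
m = -2395 < 0,  v_rel·d = 50 > 0  ⇒  outside

inside=no margin=-2395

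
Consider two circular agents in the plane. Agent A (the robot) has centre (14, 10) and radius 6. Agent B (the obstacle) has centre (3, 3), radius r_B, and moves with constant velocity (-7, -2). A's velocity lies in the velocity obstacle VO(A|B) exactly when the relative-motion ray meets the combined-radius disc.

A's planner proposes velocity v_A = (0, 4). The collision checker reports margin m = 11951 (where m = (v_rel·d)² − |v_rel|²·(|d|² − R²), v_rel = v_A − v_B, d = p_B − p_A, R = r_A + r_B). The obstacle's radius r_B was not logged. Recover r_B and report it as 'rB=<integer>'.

m = 11951
d = (-11, -7);  v_rel = (7, 6),  |v_rel|² = 85
v_rel×d = (7)·(-7) − (6)·(-11) = 17
since m = R²·85 − 17²:  R² = (289 + 11951) / 85 = 144
R = √144 = 12  ⇒  r_B = 12 − 6 = 6

rB=6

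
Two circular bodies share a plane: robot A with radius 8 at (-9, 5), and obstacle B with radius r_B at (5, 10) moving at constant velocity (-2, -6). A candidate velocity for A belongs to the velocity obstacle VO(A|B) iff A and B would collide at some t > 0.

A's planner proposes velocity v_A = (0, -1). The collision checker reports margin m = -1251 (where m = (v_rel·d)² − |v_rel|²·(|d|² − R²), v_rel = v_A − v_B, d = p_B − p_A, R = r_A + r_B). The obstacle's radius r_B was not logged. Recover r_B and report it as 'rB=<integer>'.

m = -1251
d = (14, 5);  v_rel = (2, 5),  |v_rel|² = 29
v_rel×d = (2)·(5) − (5)·(14) = -60
since m = R²·29 − (-60)²:  R² = (3600 + -1251) / 29 = 81
R = √81 = 9  ⇒  r_B = 9 − 8 = 1

rB=1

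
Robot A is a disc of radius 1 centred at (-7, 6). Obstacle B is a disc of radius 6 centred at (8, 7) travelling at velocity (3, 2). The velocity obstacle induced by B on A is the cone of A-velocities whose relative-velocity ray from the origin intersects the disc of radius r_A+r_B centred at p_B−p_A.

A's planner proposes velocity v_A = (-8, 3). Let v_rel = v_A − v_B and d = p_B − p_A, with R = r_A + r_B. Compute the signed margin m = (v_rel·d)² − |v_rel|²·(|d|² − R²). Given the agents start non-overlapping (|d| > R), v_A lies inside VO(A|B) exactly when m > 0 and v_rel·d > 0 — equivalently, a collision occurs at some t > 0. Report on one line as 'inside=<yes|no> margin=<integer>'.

d = (15, 1),  |d|² = 226;  R = 1+6 = 7,  c = 226−7² = 177
v_rel = (-11, 1),  |v_rel|² = 122;  v_rel·d = (-11)·(15) + (1)·(1) = -164
122·t² + 328·t + 177 = 0  ⇒  m = (-164)² − 122·177 = 5302
m = 5302 > 0,  v_rel·d = -164 < 0  ⇒  outside

inside=no margin=5302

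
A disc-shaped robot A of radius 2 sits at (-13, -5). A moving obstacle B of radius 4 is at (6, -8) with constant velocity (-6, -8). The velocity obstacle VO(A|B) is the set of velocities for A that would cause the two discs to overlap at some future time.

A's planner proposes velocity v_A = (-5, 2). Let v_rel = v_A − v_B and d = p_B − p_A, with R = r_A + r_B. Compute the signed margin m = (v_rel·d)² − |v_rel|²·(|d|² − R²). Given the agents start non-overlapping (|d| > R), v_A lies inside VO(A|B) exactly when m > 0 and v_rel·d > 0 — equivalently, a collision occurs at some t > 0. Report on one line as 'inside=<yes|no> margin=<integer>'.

d = (19, -3),  |d|² = 370;  R = 2+4 = 6,  c = 370−6² = 334
v_rel = (1, 10),  |v_rel|² = 101;  v_rel·d = (1)·(19) + (10)·(-3) = -11
101·t² + 22·t + 334 = 0  ⇒  m = (-11)² − 101·334 = -33613
m = -33613 < 0,  v_rel·d = -11 < 0  ⇒  outside

inside=no margin=-33613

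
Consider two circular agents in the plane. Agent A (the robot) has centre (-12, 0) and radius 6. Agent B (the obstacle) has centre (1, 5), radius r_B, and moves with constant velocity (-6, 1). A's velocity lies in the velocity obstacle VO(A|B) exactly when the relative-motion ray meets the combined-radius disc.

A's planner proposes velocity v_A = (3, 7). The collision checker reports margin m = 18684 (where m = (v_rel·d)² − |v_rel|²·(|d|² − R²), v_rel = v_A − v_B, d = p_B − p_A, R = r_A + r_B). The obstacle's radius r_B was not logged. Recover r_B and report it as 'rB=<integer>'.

m = 18684
d = (13, 5);  v_rel = (9, 6),  |v_rel|² = 117
v_rel×d = (9)·(5) − (6)·(13) = -33
since m = R²·117 − (-33)²:  R² = (1089 + 18684) / 117 = 169
R = √169 = 13  ⇒  r_B = 13 − 6 = 7

rB=7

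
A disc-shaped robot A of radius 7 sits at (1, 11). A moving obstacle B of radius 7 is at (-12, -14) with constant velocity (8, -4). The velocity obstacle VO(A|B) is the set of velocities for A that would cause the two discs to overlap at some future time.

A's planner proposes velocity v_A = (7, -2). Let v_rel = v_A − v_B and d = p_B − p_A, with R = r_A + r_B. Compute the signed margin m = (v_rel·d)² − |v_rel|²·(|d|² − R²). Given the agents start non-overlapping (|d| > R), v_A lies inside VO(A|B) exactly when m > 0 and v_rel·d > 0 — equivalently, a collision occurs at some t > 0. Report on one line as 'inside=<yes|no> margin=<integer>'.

d = (-13, -25),  |d|² = 794;  R = 7+7 = 14,  c = 794−14² = 598
v_rel = (-1, 2),  |v_rel|² = 5;  v_rel·d = (-1)·(-13) + (2)·(-25) = -37
5·t² + 74·t + 598 = 0  ⇒  m = (-37)² − 5·598 = -1621
m = -1621 < 0,  v_rel·d = -37 < 0  ⇒  outside

inside=no margin=-1621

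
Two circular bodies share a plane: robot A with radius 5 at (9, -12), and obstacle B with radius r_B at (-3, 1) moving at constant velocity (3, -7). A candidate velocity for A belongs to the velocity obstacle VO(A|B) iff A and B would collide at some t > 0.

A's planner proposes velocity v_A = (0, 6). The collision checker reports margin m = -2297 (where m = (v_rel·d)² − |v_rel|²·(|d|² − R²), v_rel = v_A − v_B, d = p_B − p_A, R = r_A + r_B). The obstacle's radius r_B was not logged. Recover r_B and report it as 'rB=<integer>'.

m = -2297
d = (-12, 13);  v_rel = (-3, 13),  |v_rel|² = 178
v_rel×d = (-3)·(13) − (13)·(-12) = 117
since m = R²·178 − 117²:  R² = (13689 + -2297) / 178 = 64
R = √64 = 8  ⇒  r_B = 8 − 5 = 3

rB=3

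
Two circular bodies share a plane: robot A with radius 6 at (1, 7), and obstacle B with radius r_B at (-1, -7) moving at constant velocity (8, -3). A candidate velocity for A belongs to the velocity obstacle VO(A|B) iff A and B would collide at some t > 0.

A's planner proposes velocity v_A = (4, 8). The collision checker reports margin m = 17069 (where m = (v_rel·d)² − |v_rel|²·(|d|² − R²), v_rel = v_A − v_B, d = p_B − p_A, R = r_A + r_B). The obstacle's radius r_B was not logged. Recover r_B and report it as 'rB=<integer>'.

m = 17069
d = (-2, -14);  v_rel = (-4, 11),  |v_rel|² = 137
v_rel×d = (-4)·(-14) − (11)·(-2) = 78
since m = R²·137 − 78²:  R² = (6084 + 17069) / 137 = 169
R = √169 = 13  ⇒  r_B = 13 − 6 = 7

rB=7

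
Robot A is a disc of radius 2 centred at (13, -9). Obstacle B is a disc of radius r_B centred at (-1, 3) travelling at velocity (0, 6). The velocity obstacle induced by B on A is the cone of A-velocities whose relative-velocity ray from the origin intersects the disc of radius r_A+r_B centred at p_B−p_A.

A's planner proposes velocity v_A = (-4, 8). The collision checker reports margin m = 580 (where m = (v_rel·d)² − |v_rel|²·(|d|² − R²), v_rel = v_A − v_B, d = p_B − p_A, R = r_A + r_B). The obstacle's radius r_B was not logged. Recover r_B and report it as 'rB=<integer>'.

m = 580
d = (-14, 12);  v_rel = (-4, 2),  |v_rel|² = 20
v_rel×d = (-4)·(12) − (2)·(-14) = -20
since m = R²·20 − (-20)²:  R² = (400 + 580) / 20 = 49
R = √49 = 7  ⇒  r_B = 7 − 2 = 5

rB=5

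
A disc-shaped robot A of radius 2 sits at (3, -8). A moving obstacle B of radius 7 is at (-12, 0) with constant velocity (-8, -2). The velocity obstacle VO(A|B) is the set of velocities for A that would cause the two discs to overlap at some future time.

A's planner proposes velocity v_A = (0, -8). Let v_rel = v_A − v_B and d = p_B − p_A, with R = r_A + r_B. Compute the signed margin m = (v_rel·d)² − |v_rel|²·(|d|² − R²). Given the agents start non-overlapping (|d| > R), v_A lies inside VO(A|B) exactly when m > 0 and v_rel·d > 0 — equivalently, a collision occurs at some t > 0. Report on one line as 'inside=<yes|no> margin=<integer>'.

d = (-15, 8),  |d|² = 289;  R = 2+7 = 9,  c = 289−9² = 208
v_rel = (8, -6),  |v_rel|² = 100;  v_rel·d = (8)·(-15) + (-6)·(8) = -168
100·t² + 336·t + 208 = 0  ⇒  m = (-168)² − 100·208 = 7424
m = 7424 > 0,  v_rel·d = -168 < 0  ⇒  outside

inside=no margin=7424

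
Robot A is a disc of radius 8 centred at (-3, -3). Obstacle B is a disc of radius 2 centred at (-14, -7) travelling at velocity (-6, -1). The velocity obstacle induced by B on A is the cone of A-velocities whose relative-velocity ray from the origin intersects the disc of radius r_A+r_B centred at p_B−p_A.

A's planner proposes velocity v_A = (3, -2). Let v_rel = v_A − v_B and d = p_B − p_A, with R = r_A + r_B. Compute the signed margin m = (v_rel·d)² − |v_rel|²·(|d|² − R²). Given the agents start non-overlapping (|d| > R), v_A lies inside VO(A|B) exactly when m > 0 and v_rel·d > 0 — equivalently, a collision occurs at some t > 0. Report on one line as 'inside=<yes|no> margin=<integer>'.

d = (-11, -4),  |d|² = 137;  R = 8+2 = 10,  c = 137−10² = 37
v_rel = (9, -1),  |v_rel|² = 82;  v_rel·d = (9)·(-11) + (-1)·(-4) = -95
82·t² + 190·t + 37 = 0  ⇒  m = (-95)² − 82·37 = 5991
m = 5991 > 0,  v_rel·d = -95 < 0  ⇒  outside

inside=no margin=5991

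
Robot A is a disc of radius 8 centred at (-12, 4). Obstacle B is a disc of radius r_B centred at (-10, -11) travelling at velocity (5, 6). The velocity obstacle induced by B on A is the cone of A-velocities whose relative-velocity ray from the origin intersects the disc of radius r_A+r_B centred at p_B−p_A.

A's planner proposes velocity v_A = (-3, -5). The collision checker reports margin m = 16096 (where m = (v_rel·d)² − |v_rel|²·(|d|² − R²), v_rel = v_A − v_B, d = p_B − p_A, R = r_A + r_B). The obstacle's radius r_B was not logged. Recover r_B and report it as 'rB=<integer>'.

m = 16096
d = (2, -15);  v_rel = (-8, -11),  |v_rel|² = 185
v_rel×d = (-8)·(-15) − (-11)·(2) = 142
since m = R²·185 − 142²:  R² = (20164 + 16096) / 185 = 196
R = √196 = 14  ⇒  r_B = 14 − 8 = 6

rB=6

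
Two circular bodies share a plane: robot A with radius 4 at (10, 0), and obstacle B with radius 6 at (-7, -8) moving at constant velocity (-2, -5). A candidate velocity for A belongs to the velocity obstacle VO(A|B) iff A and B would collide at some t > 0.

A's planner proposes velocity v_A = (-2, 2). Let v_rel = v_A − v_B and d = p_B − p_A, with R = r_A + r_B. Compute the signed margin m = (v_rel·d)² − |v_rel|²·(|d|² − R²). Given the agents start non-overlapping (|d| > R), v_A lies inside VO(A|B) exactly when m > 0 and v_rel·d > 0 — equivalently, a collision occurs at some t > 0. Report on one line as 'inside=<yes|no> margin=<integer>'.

d = (-17, -8),  |d|² = 353;  R = 4+6 = 10,  c = 353−10² = 253
v_rel = (0, 7),  |v_rel|² = 49;  v_rel·d = (0)·(-17) + (7)·(-8) = -56
49·t² + 112·t + 253 = 0  ⇒  m = (-56)² − 49·253 = -9261
m = -9261 < 0,  v_rel·d = -56 < 0  ⇒  outside

inside=no margin=-9261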